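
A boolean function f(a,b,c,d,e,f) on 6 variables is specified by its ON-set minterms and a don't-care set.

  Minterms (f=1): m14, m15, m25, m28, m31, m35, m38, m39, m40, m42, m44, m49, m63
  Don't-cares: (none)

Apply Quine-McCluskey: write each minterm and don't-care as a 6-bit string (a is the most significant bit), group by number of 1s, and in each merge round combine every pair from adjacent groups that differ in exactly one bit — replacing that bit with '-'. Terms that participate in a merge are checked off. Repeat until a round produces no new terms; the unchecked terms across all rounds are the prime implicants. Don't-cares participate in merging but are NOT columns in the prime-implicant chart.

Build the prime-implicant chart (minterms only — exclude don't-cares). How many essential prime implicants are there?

[col 0] 001110*, 001111*, 011001, 011100, 011111*, 100011*, 100110*, 100111*, 101000*, 101010*, 101100*, 110001, 111111*
[col 1] -11111, 0-1111, 00111-, 100-11, 10011-, 101-00, 1010-0
Prime implicants: -11111, 0-1111, 00111-, 011001, 011100, 100-11, 10011-, 101-00, 1010-0, 110001
PI chart (minterm → PIs covering it):
  14 | 00111-  (sole → essential)
  15 | 0-1111,00111-
  25 | 011001  (sole → essential)
  28 | 011100  (sole → essential)
  31 | -11111,0-1111
  35 | 100-11  (sole → essential)
  38 | 10011-  (sole → essential)
  39 | 100-11,10011-
  40 | 101-00,1010-0
  42 | 1010-0  (sole → essential)
  44 | 101-00  (sole → essential)
  49 | 110001  (sole → essential)
  63 | -11111  (sole → essential)
Essential prime implicants: -11111, 00111-, 011001, 011100, 100-11, 10011-, 101-00, 1010-0, 110001

9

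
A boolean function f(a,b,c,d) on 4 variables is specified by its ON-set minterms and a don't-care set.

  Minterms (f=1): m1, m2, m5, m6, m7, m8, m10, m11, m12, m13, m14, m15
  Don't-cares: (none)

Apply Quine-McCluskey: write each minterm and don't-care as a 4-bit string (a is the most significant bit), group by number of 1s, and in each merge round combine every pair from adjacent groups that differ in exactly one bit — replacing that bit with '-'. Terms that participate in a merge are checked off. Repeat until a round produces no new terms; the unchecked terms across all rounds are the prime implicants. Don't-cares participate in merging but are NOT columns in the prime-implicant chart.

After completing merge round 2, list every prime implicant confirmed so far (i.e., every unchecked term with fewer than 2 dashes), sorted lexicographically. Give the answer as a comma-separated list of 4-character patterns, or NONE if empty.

0-01

size-2^0 implicants → 0001(✓)  0010(✓)  0101(✓)  0110(✓)  0111(✓)  1000(✓)  1010(✓)  1011(✓)  1100(✓)  1101(✓)  1110(✓)  1111(✓)
size-2^1 implicants → -010(✓)  -101(✓)  -110(✓)  -111(✓)  0-01  0-10(✓)  01-1(✓)  011-(✓)  1-00(✓)  1-10(✓)  1-11(✓)  10-0(✓)  101-(✓)  11-0(✓)  11-1(✓)  110-(✓)  111-(✓)
size-2^2 implicants → --10  -1-1  -11-  1--0  1-1-  11--
Unchecked terms (primes): --10, -1-1, -11-, 0-01, 1--0, 1-1-, 11--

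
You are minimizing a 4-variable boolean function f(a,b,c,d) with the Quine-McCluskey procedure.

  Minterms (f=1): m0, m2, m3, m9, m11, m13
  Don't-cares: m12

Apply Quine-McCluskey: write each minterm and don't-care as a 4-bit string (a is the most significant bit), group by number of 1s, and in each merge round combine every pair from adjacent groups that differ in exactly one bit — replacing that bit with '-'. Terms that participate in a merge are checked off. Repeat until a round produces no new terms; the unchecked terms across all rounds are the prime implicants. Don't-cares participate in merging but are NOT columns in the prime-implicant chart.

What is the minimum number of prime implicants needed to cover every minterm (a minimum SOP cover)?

3

[col 0] 0000*, 0010*, 0011*, 1001*, 1011*, 1100*, 1101*
[col 1] -011, 00-0, 001-, 1-01, 10-1, 110-
Prime implicants: -011, 00-0, 001-, 1-01, 10-1, 110-
PI chart (minterm → PIs covering it):
  0 | 00-0  (sole → essential)
  2 | 00-0,001-
  3 | -011,001-
  9 | 1-01,10-1
  11 | -011,10-1
  13 | 1-01,110-
Essential prime implicants: 00-0
Petrick residual → -011, 1-01
Minimum SOP uses 3 PIs: b'cd + a'b'd' + ac'd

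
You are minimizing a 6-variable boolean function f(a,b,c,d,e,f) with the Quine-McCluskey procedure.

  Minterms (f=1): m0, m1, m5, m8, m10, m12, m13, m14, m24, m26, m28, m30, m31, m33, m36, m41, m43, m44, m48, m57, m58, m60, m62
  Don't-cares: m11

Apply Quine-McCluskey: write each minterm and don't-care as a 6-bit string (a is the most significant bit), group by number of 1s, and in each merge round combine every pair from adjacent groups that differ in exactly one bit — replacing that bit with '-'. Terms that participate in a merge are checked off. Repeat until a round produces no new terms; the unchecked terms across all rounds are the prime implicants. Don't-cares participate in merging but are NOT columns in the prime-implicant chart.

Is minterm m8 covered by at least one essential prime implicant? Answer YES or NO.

[col 0] 000000*, 000001*, 000101*, 001000*, 001010*, 001011*, 001100*, 001101*, 001110*, 011000*, 011010*, 011100*, 011110*, 011111*, 100001*, 100100*, 101001*, 101011*, 101100*, 110000, 111001*, 111010*, 111100*, 111110*
[col 1] -00001, -01011, -01100*, -11010*, -11100*, -11110*, 0-1000*, 0-1010*, 0-1100*, 0-1110*, 00-000, 00-101, 000-01, 00000-, 001-00*, 001-10*, 0010-0*, 00101-, 0011-0*, 00110-, 011-00*, 011-10*, 0110-0*, 0111-0*, 01111-, 1-1001, 1-1100*, 10-001, 10-100, 1010-1, 111-10*, 1111-0*
[col 2] --1100, -11-10, -111-0, 0-1-00*, 0-1-10*, 0-10-0*, 0-11-0*, 001--0*, 011--0*
[col 3] 0-1--0
Prime implicants: --1100, -00001, -01011, -11-10, -111-0, 0-1--0, 00-000, 00-101, 000-01, 00000-, 00101-, 00110-, 01111-, 1-1001, 10-001, 10-100, 1010-1, 110000
PI chart (minterm → PIs covering it):
  0 | 00-000,00000-
  1 | -00001,000-01,00000-
  5 | 00-101,000-01
  8 | 0-1--0,00-000
  10 | 0-1--0,00101-
  12 | --1100,0-1--0,00110-
  13 | 00-101,00110-
  14 | 0-1--0  (sole → essential)
  24 | 0-1--0  (sole → essential)
  26 | -11-10,0-1--0
  28 | --1100,-111-0,0-1--0
  30 | -11-10,-111-0,0-1--0,01111-
  31 | 01111-  (sole → essential)
  33 | -00001,10-001
  36 | 10-100  (sole → essential)
  41 | 1-1001,10-001,1010-1
  43 | -01011,1010-1
  44 | --1100,10-100
  48 | 110000  (sole → essential)
  57 | 1-1001  (sole → essential)
  58 | -11-10  (sole → essential)
  60 | --1100,-111-0
  62 | -11-10,-111-0
Essential prime implicants: -11-10, 0-1--0, 01111-, 1-1001, 10-100, 110000

YES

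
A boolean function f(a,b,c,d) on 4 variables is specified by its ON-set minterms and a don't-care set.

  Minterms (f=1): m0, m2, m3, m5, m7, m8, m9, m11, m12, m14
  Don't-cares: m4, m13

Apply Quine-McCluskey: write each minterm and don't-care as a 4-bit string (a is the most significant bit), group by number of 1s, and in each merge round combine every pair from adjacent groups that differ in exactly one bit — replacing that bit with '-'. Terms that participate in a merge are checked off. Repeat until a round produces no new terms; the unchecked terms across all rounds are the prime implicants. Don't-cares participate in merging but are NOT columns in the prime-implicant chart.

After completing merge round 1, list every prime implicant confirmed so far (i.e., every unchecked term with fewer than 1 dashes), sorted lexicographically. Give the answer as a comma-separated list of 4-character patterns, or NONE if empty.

NONE

size-2^0 implicants → 0000(✓)  0010(✓)  0011(✓)  0100(✓)  0101(✓)  0111(✓)  1000(✓)  1001(✓)  1011(✓)  1100(✓)  1101(✓)  1110(✓)
size-2^1 implicants → -000(✓)  -011  -100(✓)  -101(✓)  0-00(✓)  0-11  00-0  001-  01-1  010-(✓)  1-00(✓)  1-01(✓)  10-1  100-(✓)  11-0  110-(✓)
size-2^2 implicants → --00  -10-  1-0-
Unchecked terms (primes): --00, -011, -10-, 0-11, 00-0, 001-, 01-1, 1-0-, 10-1, 11-0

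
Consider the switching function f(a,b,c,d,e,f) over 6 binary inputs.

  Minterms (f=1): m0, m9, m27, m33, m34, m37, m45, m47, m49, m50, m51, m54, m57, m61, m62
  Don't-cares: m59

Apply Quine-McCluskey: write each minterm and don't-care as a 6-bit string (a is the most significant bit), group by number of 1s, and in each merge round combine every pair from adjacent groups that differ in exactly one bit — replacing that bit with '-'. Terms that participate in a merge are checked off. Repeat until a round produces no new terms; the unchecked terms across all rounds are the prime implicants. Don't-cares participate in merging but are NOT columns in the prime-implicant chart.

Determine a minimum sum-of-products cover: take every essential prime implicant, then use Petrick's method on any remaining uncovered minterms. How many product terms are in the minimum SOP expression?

Round 0: 000000 001001 011011✓ 100001✓ 100010✓ 100101✓ 101101✓ 101111✓ 110001✓ 110010✓ 110011✓ 110110✓ 111001✓ 111011✓ 111101✓ 111110✓
Round 1: -11011 1-0001 1-0010 1-1101 10-101 100-01 1011-1 11-001✓ 11-011✓ 11-110 110-10 1100-1✓ 11001- 111-01 1110-1✓
Round 2: 11-0-1
PIs = {-11011, 000000, 001001, 1-0001, 1-0010, 1-1101, 10-101, 100-01, 1011-1, 11-0-1, 11-110, 110-10, 11001-, 111-01}
Coverage chart:
  m0: 000000 ←essential
  m9: 001001 ←essential
  m27: -11011 ←essential
  m33: 1-0001,100-01
  m34: 1-0010 ←essential
  m37: 10-101,100-01
  m45: 1-1101,10-101,1011-1
  m47: 1011-1 ←essential
  m49: 1-0001,11-0-1
  m50: 1-0010,110-10,11001-
  m51: 11-0-1,11001-
  m54: 11-110,110-10
  m57: 11-0-1,111-01
  m61: 1-1101,111-01
  m62: 11-110 ←essential
Essential: -11011, 000000, 001001, 1-0010, 1011-1, 11-110
Petrick residual → 1-1101, 100-01, 11-0-1
Min cover (9 terms): bcd'ef + a'b'c'd'e'f' + a'b'cd'e'f + ac'd'ef' + acde'f + ab'c'e'f + ab'cdf + abd'f + abdef'

9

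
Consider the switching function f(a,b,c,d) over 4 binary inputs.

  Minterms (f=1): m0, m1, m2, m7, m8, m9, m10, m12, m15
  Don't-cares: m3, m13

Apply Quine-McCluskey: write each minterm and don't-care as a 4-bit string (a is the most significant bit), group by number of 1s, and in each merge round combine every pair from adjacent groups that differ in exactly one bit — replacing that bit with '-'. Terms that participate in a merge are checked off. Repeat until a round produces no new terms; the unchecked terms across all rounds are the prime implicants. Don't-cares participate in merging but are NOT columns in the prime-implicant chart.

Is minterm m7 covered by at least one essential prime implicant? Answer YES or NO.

NO

size-2^0 implicants → 0000(✓)  0001(✓)  0010(✓)  0011(✓)  0111(✓)  1000(✓)  1001(✓)  1010(✓)  1100(✓)  1101(✓)  1111(✓)
size-2^1 implicants → -000(✓)  -001(✓)  -010(✓)  -111  0-11  00-0(✓)  00-1(✓)  000-(✓)  001-(✓)  1-00(✓)  1-01(✓)  10-0(✓)  100-(✓)  11-1  110-(✓)
size-2^2 implicants → -0-0  -00-  00--  1-0-
Unchecked terms (primes): -0-0, -00-, -111, 0-11, 00--, 1-0-, 11-1
Minterm coverage:
  m0 ⊆ -0-0,-00-,00--
  m1 ⊆ -00-,00--
  m2 ⊆ -0-0,00--
  m7 ⊆ -111,0-11
  m8 ⊆ -0-0,-00-,1-0-
  m9 ⊆ -00-,1-0-
  m10 ⊆ -0-0 [E]
  m12 ⊆ 1-0- [E]
  m15 ⊆ -111,11-1
E = {-0-0, 1-0-}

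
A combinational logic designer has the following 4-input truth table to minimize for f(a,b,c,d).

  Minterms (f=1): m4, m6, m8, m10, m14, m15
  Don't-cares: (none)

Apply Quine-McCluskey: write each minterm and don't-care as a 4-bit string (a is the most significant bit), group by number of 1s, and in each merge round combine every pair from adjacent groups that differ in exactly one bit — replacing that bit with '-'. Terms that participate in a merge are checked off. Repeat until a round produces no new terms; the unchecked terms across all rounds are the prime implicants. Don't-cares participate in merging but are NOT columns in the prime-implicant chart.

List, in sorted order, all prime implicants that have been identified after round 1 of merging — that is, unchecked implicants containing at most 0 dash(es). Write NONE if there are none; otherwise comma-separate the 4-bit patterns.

Round 0: 0100✓ 0110✓ 1000✓ 1010✓ 1110✓ 1111✓
Round 1: -110 01-0 1-10 10-0 111-
PIs = {-110, 01-0, 1-10, 10-0, 111-}

NONE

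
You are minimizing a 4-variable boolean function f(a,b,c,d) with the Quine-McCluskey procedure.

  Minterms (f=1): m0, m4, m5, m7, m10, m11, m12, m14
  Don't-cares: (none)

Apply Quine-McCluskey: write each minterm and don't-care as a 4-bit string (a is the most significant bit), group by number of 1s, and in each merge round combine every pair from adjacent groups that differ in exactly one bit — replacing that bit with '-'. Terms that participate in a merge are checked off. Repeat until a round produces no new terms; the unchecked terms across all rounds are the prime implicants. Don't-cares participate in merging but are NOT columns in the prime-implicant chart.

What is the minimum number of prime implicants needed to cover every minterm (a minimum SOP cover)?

[col 0] 0000*, 0100*, 0101*, 0111*, 1010*, 1011*, 1100*, 1110*
[col 1] -100, 0-00, 01-1, 010-, 1-10, 101-, 11-0
Prime implicants: -100, 0-00, 01-1, 010-, 1-10, 101-, 11-0
PI chart (minterm → PIs covering it):
  0 | 0-00  (sole → essential)
  4 | -100,0-00,010-
  5 | 01-1,010-
  7 | 01-1  (sole → essential)
  10 | 1-10,101-
  11 | 101-  (sole → essential)
  12 | -100,11-0
  14 | 1-10,11-0
Essential prime implicants: 0-00, 01-1, 101-
Petrick residual → 11-0
Minimum SOP uses 4 PIs: a'c'd' + a'bd + ab'c + abd'

4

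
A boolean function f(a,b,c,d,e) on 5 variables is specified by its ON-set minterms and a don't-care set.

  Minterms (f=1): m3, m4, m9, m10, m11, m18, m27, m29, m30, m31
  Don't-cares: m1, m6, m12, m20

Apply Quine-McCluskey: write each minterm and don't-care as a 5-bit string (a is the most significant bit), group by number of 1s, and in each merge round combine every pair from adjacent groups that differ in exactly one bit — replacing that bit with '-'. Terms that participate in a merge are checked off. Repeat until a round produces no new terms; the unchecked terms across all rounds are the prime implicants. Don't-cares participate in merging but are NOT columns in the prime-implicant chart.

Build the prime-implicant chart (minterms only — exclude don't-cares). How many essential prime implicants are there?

size-2^0 implicants → 00001(✓)  00011(✓)  00100(✓)  00110(✓)  01001(✓)  01010(✓)  01011(✓)  01100(✓)  10010  10100(✓)  11011(✓)  11101(✓)  11110(✓)  11111(✓)
size-2^1 implicants → -0100  -1011  0-001(✓)  0-011(✓)  0-100  000-1(✓)  001-0  010-1(✓)  0101-  11-11  111-1  1111-
size-2^2 implicants → 0-0-1
Unchecked terms (primes): -0100, -1011, 0-0-1, 0-100, 001-0, 0101-, 10010, 11-11, 111-1, 1111-
Minterm coverage:
  m3 ⊆ 0-0-1 [E]
  m4 ⊆ -0100,0-100,001-0
  m9 ⊆ 0-0-1 [E]
  m10 ⊆ 0101- [E]
  m11 ⊆ -1011,0-0-1,0101-
  m18 ⊆ 10010 [E]
  m27 ⊆ -1011,11-11
  m29 ⊆ 111-1 [E]
  m30 ⊆ 1111- [E]
  m31 ⊆ 11-11,111-1,1111-
E = {0-0-1, 0101-, 10010, 111-1, 1111-}

5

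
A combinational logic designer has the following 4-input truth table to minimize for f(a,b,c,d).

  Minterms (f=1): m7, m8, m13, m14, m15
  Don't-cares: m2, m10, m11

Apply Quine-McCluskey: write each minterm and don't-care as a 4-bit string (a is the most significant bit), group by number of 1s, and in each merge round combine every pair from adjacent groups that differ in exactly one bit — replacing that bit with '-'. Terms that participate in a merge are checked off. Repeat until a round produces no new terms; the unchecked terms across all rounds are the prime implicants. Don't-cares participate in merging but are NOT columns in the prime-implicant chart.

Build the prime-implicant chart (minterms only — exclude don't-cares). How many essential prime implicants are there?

Round 0: 0010✓ 0111✓ 1000✓ 1010✓ 1011✓ 1101✓ 1110✓ 1111✓
Round 1: -010 -111 1-10✓ 1-11✓ 10-0 101-✓ 11-1 111-✓
Round 2: 1-1-
PIs = {-010, -111, 1-1-, 10-0, 11-1}
Coverage chart:
  m7: -111 ←essential
  m8: 10-0 ←essential
  m13: 11-1 ←essential
  m14: 1-1- ←essential
  m15: -111,1-1-,11-1
Essential: -111, 1-1-, 10-0, 11-1

4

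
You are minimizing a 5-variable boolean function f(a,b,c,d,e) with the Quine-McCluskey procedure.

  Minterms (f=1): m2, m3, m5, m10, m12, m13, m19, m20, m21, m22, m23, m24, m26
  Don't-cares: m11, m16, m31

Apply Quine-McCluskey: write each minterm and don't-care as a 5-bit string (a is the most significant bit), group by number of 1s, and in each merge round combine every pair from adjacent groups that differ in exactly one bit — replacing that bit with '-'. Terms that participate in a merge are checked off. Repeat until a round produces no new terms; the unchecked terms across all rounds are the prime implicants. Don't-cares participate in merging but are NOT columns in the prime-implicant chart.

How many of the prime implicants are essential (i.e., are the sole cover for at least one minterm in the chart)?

size-2^0 implicants → 00010(✓)  00011(✓)  00101(✓)  01010(✓)  01011(✓)  01100(✓)  01101(✓)  10000(✓)  10011(✓)  10100(✓)  10101(✓)  10110(✓)  10111(✓)  11000(✓)  11010(✓)  11111(✓)
size-2^1 implicants → -0011  -0101  -1010  0-010(✓)  0-011(✓)  0-101  0001-(✓)  0101-(✓)  0110-  1-000  1-111  10-00  10-11  101-0(✓)  101-1(✓)  1010-(✓)  1011-(✓)  110-0
size-2^2 implicants → 0-01-  101--
Unchecked terms (primes): -0011, -0101, -1010, 0-01-, 0-101, 0110-, 1-000, 1-111, 10-00, 10-11, 101--, 110-0
Minterm coverage:
  m2 ⊆ 0-01- [E]
  m3 ⊆ -0011,0-01-
  m5 ⊆ -0101,0-101
  m10 ⊆ -1010,0-01-
  m12 ⊆ 0110- [E]
  m13 ⊆ 0-101,0110-
  m19 ⊆ -0011,10-11
  m20 ⊆ 10-00,101--
  m21 ⊆ -0101,101--
  m22 ⊆ 101-- [E]
  m23 ⊆ 1-111,10-11,101--
  m24 ⊆ 1-000,110-0
  m26 ⊆ -1010,110-0
E = {0-01-, 0110-, 101--}

3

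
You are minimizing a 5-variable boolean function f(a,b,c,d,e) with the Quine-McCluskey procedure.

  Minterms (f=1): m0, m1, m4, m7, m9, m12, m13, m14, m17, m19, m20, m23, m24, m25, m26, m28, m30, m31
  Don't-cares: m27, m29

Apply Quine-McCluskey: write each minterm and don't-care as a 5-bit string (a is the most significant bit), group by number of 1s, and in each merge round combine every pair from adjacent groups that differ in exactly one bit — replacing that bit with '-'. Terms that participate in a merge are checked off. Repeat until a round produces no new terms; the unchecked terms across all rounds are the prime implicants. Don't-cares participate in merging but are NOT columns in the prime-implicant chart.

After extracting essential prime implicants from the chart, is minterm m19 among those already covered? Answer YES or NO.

NO

size-2^0 implicants → 00000(✓)  00001(✓)  00100(✓)  00111(✓)  01001(✓)  01100(✓)  01101(✓)  01110(✓)  10001(✓)  10011(✓)  10100(✓)  10111(✓)  11000(✓)  11001(✓)  11010(✓)  11011(✓)  11100(✓)  11101(✓)  11110(✓)  11111(✓)
size-2^1 implicants → -0001(✓)  -0100(✓)  -0111  -1001(✓)  -1100(✓)  -1101(✓)  -1110(✓)  0-001(✓)  0-100(✓)  00-00  0000-  01-01(✓)  011-0(✓)  0110-(✓)  1-001(✓)  1-011(✓)  1-100(✓)  1-111(✓)  10-11(✓)  100-1(✓)  11-00(✓)  11-01(✓)  11-10(✓)  11-11(✓)  110-0(✓)  110-1(✓)  1100-(✓)  1101-(✓)  111-0(✓)  111-1(✓)  1110-(✓)  1111-(✓)
size-2^2 implicants → --001  --100  -1-01  -11-0  -110-  1--11  1-0-1  11--0(✓)  11--1(✓)  11-0-(✓)  11-1-(✓)  110--(✓)  111--(✓)
size-2^3 implicants → 11---
Unchecked terms (primes): --001, --100, -0111, -1-01, -11-0, -110-, 00-00, 0000-, 1--11, 1-0-1, 11---
Minterm coverage:
  m0 ⊆ 00-00,0000-
  m1 ⊆ --001,0000-
  m4 ⊆ --100,00-00
  m7 ⊆ -0111 [E]
  m9 ⊆ --001,-1-01
  m12 ⊆ --100,-11-0,-110-
  m13 ⊆ -1-01,-110-
  m14 ⊆ -11-0 [E]
  m17 ⊆ --001,1-0-1
  m19 ⊆ 1--11,1-0-1
  m20 ⊆ --100 [E]
  m23 ⊆ -0111,1--11
  m24 ⊆ 11--- [E]
  m25 ⊆ --001,-1-01,1-0-1,11---
  m26 ⊆ 11--- [E]
  m28 ⊆ --100,-11-0,-110-,11---
  m30 ⊆ -11-0,11---
  m31 ⊆ 1--11,11---
E = {--100, -0111, -11-0, 11---}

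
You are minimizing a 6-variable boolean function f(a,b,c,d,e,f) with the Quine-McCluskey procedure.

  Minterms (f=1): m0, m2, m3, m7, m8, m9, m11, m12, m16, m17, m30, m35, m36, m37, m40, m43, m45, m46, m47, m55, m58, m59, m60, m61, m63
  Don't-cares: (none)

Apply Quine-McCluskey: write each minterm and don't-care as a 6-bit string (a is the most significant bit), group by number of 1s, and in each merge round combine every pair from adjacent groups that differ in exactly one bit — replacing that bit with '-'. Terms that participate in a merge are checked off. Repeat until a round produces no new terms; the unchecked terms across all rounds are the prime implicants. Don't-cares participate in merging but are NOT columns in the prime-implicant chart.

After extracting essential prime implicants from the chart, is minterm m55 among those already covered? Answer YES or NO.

YES

Round 0: 000000✓ 000010✓ 000011✓ 000111✓ 001000✓ 001001✓ 001011✓ 001100✓ 010000✓ 010001✓ 011110 100011✓ 100100✓ 100101✓ 101000✓ 101011✓ 101101✓ 101110✓ 101111✓ 110111✓ 111010✓ 111011✓ 111100✓ 111101✓ 111111✓
Round 1: -00011✓ -01000 -01011✓ 0-0000 00-000 00-011✓ 000-11 0000-0 00001- 001-00 0010-1 00100- 01000- 1-1011✓ 1-1101✓ 1-1111✓ 10-011✓ 10-101 10010- 101-11✓ 1011-1✓ 10111- 11-111 111-11✓ 11101- 1111-1✓ 11110-
Round 2: -0-011 1-1-11 1-11-1
PIs = {-0-011, -01000, 0-0000, 00-000, 000-11, 0000-0, 00001-, 001-00, 0010-1, 00100-, 01000-, 011110, 1-1-11, 1-11-1, 10-101, 10010-, 10111-, 11-111, 11101-, 11110-}
Coverage chart:
  m0: 0-0000,00-000,0000-0
  m2: 0000-0,00001-
  m3: -0-011,000-11,00001-
  m7: 000-11 ←essential
  m8: -01000,00-000,001-00,00100-
  m9: 0010-1,00100-
  m11: -0-011,0010-1
  m12: 001-00 ←essential
  m16: 0-0000,01000-
  m17: 01000- ←essential
  m30: 011110 ←essential
  m35: -0-011 ←essential
  m36: 10010- ←essential
  m37: 10-101,10010-
  m40: -01000 ←essential
  m43: -0-011,1-1-11
  m45: 1-11-1,10-101
  m46: 10111- ←essential
  m47: 1-1-11,1-11-1,10111-
  m55: 11-111 ←essential
  m58: 11101- ←essential
  m59: 1-1-11,11101-
  m60: 11110- ←essential
  m61: 1-11-1,11110-
  m63: 1-1-11,1-11-1,11-111
Essential: -0-011, -01000, 000-11, 001-00, 01000-, 011110, 10010-, 10111-, 11-111, 11101-, 11110-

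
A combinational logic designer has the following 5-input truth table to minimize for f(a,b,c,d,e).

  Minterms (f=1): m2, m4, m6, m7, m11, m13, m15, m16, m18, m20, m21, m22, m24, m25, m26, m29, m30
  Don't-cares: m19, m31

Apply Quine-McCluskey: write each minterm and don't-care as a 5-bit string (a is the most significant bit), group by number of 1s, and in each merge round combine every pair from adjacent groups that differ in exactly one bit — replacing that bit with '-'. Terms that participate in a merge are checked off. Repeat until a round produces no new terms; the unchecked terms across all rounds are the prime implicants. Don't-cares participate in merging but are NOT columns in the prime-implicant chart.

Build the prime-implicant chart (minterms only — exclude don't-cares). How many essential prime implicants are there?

size-2^0 implicants → 00010(✓)  00100(✓)  00110(✓)  00111(✓)  01011(✓)  01101(✓)  01111(✓)  10000(✓)  10010(✓)  10011(✓)  10100(✓)  10101(✓)  10110(✓)  11000(✓)  11001(✓)  11010(✓)  11101(✓)  11110(✓)  11111(✓)
size-2^1 implicants → -0010(✓)  -0100(✓)  -0110(✓)  -1101(✓)  -1111(✓)  0-111  00-10(✓)  001-0(✓)  0011-  01-11  011-1(✓)  1-000(✓)  1-010(✓)  1-101  1-110(✓)  10-00(✓)  10-10(✓)  100-0(✓)  1001-  101-0(✓)  1010-  11-01  11-10(✓)  110-0(✓)  1100-  111-1(✓)  1111-
size-2^2 implicants → -0-10  -01-0  -11-1  1--10  1-0-0  10--0
Unchecked terms (primes): -0-10, -01-0, -11-1, 0-111, 0011-, 01-11, 1--10, 1-0-0, 1-101, 10--0, 1001-, 1010-, 11-01, 1100-, 1111-
Minterm coverage:
  m2 ⊆ -0-10 [E]
  m4 ⊆ -01-0 [E]
  m6 ⊆ -0-10,-01-0,0011-
  m7 ⊆ 0-111,0011-
  m11 ⊆ 01-11 [E]
  m13 ⊆ -11-1 [E]
  m15 ⊆ -11-1,0-111,01-11
  m16 ⊆ 1-0-0,10--0
  m18 ⊆ -0-10,1--10,1-0-0,10--0,1001-
  m20 ⊆ -01-0,10--0,1010-
  m21 ⊆ 1-101,1010-
  m22 ⊆ -0-10,-01-0,1--10,10--0
  m24 ⊆ 1-0-0,1100-
  m25 ⊆ 11-01,1100-
  m26 ⊆ 1--10,1-0-0
  m29 ⊆ -11-1,1-101,11-01
  m30 ⊆ 1--10,1111-
E = {-0-10, -01-0, -11-1, 01-11}

4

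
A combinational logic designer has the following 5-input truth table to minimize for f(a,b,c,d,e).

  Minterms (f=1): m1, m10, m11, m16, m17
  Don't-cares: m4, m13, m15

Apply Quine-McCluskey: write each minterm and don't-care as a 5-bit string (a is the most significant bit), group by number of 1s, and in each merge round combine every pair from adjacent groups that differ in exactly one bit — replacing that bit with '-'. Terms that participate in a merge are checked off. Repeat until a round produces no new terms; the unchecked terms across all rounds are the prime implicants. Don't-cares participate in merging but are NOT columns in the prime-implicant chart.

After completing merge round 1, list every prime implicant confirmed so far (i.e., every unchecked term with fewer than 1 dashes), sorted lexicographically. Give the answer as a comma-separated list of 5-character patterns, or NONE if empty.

00100

size-2^0 implicants → 00001(✓)  00100  01010(✓)  01011(✓)  01101(✓)  01111(✓)  10000(✓)  10001(✓)
size-2^1 implicants → -0001  01-11  0101-  011-1  1000-
Unchecked terms (primes): -0001, 00100, 01-11, 0101-, 011-1, 1000-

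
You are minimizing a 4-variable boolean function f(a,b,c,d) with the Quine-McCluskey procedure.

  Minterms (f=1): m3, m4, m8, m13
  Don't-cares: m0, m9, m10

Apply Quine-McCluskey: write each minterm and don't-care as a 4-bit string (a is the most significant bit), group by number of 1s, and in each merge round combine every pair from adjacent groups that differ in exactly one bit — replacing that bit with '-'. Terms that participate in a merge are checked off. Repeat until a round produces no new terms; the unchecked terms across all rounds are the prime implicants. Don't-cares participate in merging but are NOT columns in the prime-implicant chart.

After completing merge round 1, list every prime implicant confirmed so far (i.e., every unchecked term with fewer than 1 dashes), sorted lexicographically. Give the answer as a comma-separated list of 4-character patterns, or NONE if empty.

0011

Round 0: 0000✓ 0011 0100✓ 1000✓ 1001✓ 1010✓ 1101✓
Round 1: -000 0-00 1-01 10-0 100-
PIs = {-000, 0-00, 0011, 1-01, 10-0, 100-}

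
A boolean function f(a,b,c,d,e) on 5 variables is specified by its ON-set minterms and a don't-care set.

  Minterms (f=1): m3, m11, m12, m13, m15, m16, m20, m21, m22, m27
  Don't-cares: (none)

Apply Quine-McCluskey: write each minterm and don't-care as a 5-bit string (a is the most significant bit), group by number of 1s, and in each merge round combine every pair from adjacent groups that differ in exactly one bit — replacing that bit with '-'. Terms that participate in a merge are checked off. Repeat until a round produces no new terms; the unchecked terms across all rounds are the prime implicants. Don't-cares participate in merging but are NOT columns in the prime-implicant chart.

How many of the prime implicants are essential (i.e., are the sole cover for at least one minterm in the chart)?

6

[col 0] 00011*, 01011*, 01100*, 01101*, 01111*, 10000*, 10100*, 10101*, 10110*, 11011*
[col 1] -1011, 0-011, 01-11, 011-1, 0110-, 10-00, 101-0, 1010-
Prime implicants: -1011, 0-011, 01-11, 011-1, 0110-, 10-00, 101-0, 1010-
PI chart (minterm → PIs covering it):
  3 | 0-011  (sole → essential)
  11 | -1011,0-011,01-11
  12 | 0110-  (sole → essential)
  13 | 011-1,0110-
  15 | 01-11,011-1
  16 | 10-00  (sole → essential)
  20 | 10-00,101-0,1010-
  21 | 1010-  (sole → essential)
  22 | 101-0  (sole → essential)
  27 | -1011  (sole → essential)
Essential prime implicants: -1011, 0-011, 0110-, 10-00, 101-0, 1010-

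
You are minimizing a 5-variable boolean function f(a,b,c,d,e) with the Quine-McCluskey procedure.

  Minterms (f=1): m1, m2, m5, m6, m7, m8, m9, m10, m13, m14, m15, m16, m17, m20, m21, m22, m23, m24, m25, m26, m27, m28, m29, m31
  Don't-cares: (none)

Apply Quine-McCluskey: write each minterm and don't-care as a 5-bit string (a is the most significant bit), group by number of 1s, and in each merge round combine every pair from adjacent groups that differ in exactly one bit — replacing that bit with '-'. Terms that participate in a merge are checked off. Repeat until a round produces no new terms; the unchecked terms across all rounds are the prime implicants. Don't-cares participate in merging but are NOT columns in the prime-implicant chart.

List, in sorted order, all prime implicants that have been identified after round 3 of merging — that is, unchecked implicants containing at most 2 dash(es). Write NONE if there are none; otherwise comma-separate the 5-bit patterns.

size-2^0 implicants → 00001(✓)  00010(✓)  00101(✓)  00110(✓)  00111(✓)  01000(✓)  01001(✓)  01010(✓)  01101(✓)  01110(✓)  01111(✓)  10000(✓)  10001(✓)  10100(✓)  10101(✓)  10110(✓)  10111(✓)  11000(✓)  11001(✓)  11010(✓)  11011(✓)  11100(✓)  11101(✓)  11111(✓)
size-2^1 implicants → -0001(✓)  -0101(✓)  -0110(✓)  -0111(✓)  -1000(✓)  -1001(✓)  -1010(✓)  -1101(✓)  -1111(✓)  0-001(✓)  0-010(✓)  0-101(✓)  0-110(✓)  0-111(✓)  00-01(✓)  00-10(✓)  001-1(✓)  0011-(✓)  01-01(✓)  01-10(✓)  010-0(✓)  0100-(✓)  011-1(✓)  0111-(✓)  1-000(✓)  1-001(✓)  1-100(✓)  1-101(✓)  1-111(✓)  10-00(✓)  10-01(✓)  1000-(✓)  101-0(✓)  101-1(✓)  1010-(✓)  1011-(✓)  11-00(✓)  11-01(✓)  11-11(✓)  110-0(✓)  110-1(✓)  1100-(✓)  1101-(✓)  111-1(✓)  1110-(✓)
size-2^2 implicants → --001(✓)  --101(✓)  --111(✓)  -0-01(✓)  -01-1(✓)  -011-  -1-01(✓)  -10-0  -100-  -11-1(✓)  0--01(✓)  0--10  0-1-1(✓)  0-11-  1--00(✓)  1--01(✓)  1-00-(✓)  1-1-1(✓)  1-10-(✓)  10-0-(✓)  101--  11--1  11-0-(✓)  110--
size-2^3 implicants → ---01  --1-1  1--0-
Unchecked terms (primes): ---01, --1-1, -011-, -10-0, -100-, 0--10, 0-11-, 1--0-, 101--, 11--1, 110--

-011-, -10-0, -100-, 0--10, 0-11-, 101--, 11--1, 110--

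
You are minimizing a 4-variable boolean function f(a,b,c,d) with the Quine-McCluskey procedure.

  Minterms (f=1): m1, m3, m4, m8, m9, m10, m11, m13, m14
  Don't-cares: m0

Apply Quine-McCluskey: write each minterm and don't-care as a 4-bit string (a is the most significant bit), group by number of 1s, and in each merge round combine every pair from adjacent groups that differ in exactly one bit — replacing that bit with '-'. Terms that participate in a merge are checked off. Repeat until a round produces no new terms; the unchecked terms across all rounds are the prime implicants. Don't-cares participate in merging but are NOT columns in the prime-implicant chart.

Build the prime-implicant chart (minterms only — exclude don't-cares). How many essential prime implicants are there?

[col 0] 0000*, 0001*, 0011*, 0100*, 1000*, 1001*, 1010*, 1011*, 1101*, 1110*
[col 1] -000*, -001*, -011*, 0-00, 00-1*, 000-*, 1-01, 1-10, 10-0*, 10-1*, 100-*, 101-*
[col 2] -0-1, -00-, 10--
Prime implicants: -0-1, -00-, 0-00, 1-01, 1-10, 10--
PI chart (minterm → PIs covering it):
  1 | -0-1,-00-
  3 | -0-1  (sole → essential)
  4 | 0-00  (sole → essential)
  8 | -00-,10--
  9 | -0-1,-00-,1-01,10--
  10 | 1-10,10--
  11 | -0-1,10--
  13 | 1-01  (sole → essential)
  14 | 1-10  (sole → essential)
Essential prime implicants: -0-1, 0-00, 1-01, 1-10

4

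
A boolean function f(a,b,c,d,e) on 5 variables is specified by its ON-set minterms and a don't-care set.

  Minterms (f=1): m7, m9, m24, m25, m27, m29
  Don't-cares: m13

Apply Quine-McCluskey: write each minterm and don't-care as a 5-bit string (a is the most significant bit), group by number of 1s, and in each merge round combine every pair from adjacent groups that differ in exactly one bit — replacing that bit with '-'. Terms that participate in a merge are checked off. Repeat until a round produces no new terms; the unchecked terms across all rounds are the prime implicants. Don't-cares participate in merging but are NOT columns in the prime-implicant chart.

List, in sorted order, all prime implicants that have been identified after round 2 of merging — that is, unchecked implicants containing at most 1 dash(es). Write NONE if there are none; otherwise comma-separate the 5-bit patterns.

Round 0: 00111 01001✓ 01101✓ 11000✓ 11001✓ 11011✓ 11101✓
Round 1: -1001✓ -1101✓ 01-01✓ 11-01✓ 110-1 1100-
Round 2: -1-01
PIs = {-1-01, 00111, 110-1, 1100-}

00111, 110-1, 1100-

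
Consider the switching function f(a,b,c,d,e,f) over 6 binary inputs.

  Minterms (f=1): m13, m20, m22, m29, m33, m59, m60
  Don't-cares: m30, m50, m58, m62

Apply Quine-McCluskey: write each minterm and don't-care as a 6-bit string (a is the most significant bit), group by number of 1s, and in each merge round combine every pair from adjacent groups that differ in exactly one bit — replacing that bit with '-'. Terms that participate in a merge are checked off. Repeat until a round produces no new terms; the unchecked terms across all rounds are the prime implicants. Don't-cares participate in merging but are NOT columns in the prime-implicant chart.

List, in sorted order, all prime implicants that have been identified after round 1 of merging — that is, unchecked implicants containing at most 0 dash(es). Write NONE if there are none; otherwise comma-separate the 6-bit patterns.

[col 0] 001101*, 010100*, 010110*, 011101*, 011110*, 100001, 110010*, 111010*, 111011*, 111100*, 111110*
[col 1] -11110, 0-1101, 01-110, 0101-0, 11-010, 111-10, 11101-, 1111-0
Prime implicants: -11110, 0-1101, 01-110, 0101-0, 100001, 11-010, 111-10, 11101-, 1111-0

100001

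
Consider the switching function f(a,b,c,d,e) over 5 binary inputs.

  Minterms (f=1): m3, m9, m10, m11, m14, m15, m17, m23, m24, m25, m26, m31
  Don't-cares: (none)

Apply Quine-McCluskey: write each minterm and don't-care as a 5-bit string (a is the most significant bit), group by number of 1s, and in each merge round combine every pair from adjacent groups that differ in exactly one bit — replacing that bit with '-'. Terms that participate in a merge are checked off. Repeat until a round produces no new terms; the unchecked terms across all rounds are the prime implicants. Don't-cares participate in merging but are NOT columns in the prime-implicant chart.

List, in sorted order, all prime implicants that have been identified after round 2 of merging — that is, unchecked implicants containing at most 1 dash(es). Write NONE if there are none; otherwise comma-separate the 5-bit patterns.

size-2^0 implicants → 00011(✓)  01001(✓)  01010(✓)  01011(✓)  01110(✓)  01111(✓)  10001(✓)  10111(✓)  11000(✓)  11001(✓)  11010(✓)  11111(✓)
size-2^1 implicants → -1001  -1010  -1111  0-011  01-10(✓)  01-11(✓)  010-1  0101-(✓)  0111-(✓)  1-001  1-111  110-0  1100-
size-2^2 implicants → 01-1-
Unchecked terms (primes): -1001, -1010, -1111, 0-011, 01-1-, 010-1, 1-001, 1-111, 110-0, 1100-

-1001, -1010, -1111, 0-011, 010-1, 1-001, 1-111, 110-0, 1100-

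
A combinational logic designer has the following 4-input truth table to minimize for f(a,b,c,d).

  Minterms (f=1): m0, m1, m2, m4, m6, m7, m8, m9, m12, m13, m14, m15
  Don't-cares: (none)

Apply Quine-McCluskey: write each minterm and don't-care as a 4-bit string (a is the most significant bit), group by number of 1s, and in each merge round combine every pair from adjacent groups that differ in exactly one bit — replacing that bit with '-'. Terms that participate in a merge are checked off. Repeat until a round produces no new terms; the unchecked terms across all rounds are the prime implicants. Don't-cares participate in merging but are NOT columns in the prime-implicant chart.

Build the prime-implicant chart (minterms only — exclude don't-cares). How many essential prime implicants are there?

size-2^0 implicants → 0000(✓)  0001(✓)  0010(✓)  0100(✓)  0110(✓)  0111(✓)  1000(✓)  1001(✓)  1100(✓)  1101(✓)  1110(✓)  1111(✓)
size-2^1 implicants → -000(✓)  -001(✓)  -100(✓)  -110(✓)  -111(✓)  0-00(✓)  0-10(✓)  00-0(✓)  000-(✓)  01-0(✓)  011-(✓)  1-00(✓)  1-01(✓)  100-(✓)  11-0(✓)  11-1(✓)  110-(✓)  111-(✓)
size-2^2 implicants → --00  -00-  -1-0  -11-  0--0  1-0-  11--
Unchecked terms (primes): --00, -00-, -1-0, -11-, 0--0, 1-0-, 11--
Minterm coverage:
  m0 ⊆ --00,-00-,0--0
  m1 ⊆ -00- [E]
  m2 ⊆ 0--0 [E]
  m4 ⊆ --00,-1-0,0--0
  m6 ⊆ -1-0,-11-,0--0
  m7 ⊆ -11- [E]
  m8 ⊆ --00,-00-,1-0-
  m9 ⊆ -00-,1-0-
  m12 ⊆ --00,-1-0,1-0-,11--
  m13 ⊆ 1-0-,11--
  m14 ⊆ -1-0,-11-,11--
  m15 ⊆ -11-,11--
E = {-00-, -11-, 0--0}

3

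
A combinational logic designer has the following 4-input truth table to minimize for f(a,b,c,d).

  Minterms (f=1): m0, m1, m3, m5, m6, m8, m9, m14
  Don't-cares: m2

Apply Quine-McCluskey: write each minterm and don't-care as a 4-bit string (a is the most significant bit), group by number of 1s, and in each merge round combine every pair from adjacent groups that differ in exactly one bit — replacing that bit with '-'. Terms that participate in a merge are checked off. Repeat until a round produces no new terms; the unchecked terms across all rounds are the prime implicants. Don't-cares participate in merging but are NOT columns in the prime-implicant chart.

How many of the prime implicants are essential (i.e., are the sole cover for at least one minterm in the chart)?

4

Round 0: 0000✓ 0001✓ 0010✓ 0011✓ 0101✓ 0110✓ 1000✓ 1001✓ 1110✓
Round 1: -000✓ -001✓ -110 0-01 0-10 00-0✓ 00-1✓ 000-✓ 001-✓ 100-✓
Round 2: -00- 00--
PIs = {-00-, -110, 0-01, 0-10, 00--}
Coverage chart:
  m0: -00-,00--
  m1: -00-,0-01,00--
  m3: 00-- ←essential
  m5: 0-01 ←essential
  m6: -110,0-10
  m8: -00- ←essential
  m9: -00- ←essential
  m14: -110 ←essential
Essential: -00-, -110, 0-01, 00--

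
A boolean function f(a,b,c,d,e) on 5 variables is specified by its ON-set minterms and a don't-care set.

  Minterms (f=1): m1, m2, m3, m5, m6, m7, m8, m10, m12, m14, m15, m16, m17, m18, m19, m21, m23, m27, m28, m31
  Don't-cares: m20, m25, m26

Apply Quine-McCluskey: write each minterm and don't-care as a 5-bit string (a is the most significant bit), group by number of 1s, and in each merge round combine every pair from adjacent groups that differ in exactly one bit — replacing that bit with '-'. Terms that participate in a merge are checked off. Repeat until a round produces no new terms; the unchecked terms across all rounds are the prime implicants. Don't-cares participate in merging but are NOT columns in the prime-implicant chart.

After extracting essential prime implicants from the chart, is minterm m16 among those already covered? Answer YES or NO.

[col 0] 00001*, 00010*, 00011*, 00101*, 00110*, 00111*, 01000*, 01010*, 01100*, 01110*, 01111*, 10000*, 10001*, 10010*, 10011*, 10100*, 10101*, 10111*, 11001*, 11010*, 11011*, 11100*, 11111*
[col 1] -0001*, -0010*, -0011*, -0101*, -0111*, -1010*, -1100, -1111*, 0-010*, 0-110*, 0-111*, 00-01*, 00-10*, 00-11*, 000-1*, 0001-*, 001-1*, 0011-*, 01-00*, 01-10*, 010-0*, 011-0*, 0111-*, 1-001*, 1-010*, 1-011*, 1-100, 1-111*, 10-00*, 10-01*, 10-11*, 100-0*, 100-1*, 1000-*, 1001-*, 101-1*, 1010-*, 11-11*, 110-1*, 1101-*
[col 2] --010, --111, -0-01*, -0-11*, -00-1*, -001-, -01-1*, 0--10, 0-11-, 00--1*, 00-1-, 01--0, 1--11, 1-0-1, 1-01-, 10--1*, 10-0-, 100--
[col 3] -0--1
Prime implicants: --010, --111, -0--1, -001-, -1100, 0--10, 0-11-, 00-1-, 01--0, 1--11, 1-0-1, 1-01-, 1-100, 10-0-, 100--
PI chart (minterm → PIs covering it):
  1 | -0--1  (sole → essential)
  2 | --010,-001-,0--10,00-1-
  3 | -0--1,-001-,00-1-
  5 | -0--1  (sole → essential)
  6 | 0--10,0-11-,00-1-
  7 | --111,-0--1,0-11-,00-1-
  8 | 01--0  (sole → essential)
  10 | --010,0--10,01--0
  12 | -1100,01--0
  14 | 0--10,0-11-,01--0
  15 | --111,0-11-
  16 | 10-0-,100--
  17 | -0--1,1-0-1,10-0-,100--
  18 | --010,-001-,1-01-,100--
  19 | -0--1,-001-,1--11,1-0-1,1-01-,100--
  21 | -0--1,10-0-
  23 | --111,-0--1,1--11
  27 | 1--11,1-0-1,1-01-
  28 | -1100,1-100
  31 | --111,1--11
Essential prime implicants: -0--1, 01--0

NO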